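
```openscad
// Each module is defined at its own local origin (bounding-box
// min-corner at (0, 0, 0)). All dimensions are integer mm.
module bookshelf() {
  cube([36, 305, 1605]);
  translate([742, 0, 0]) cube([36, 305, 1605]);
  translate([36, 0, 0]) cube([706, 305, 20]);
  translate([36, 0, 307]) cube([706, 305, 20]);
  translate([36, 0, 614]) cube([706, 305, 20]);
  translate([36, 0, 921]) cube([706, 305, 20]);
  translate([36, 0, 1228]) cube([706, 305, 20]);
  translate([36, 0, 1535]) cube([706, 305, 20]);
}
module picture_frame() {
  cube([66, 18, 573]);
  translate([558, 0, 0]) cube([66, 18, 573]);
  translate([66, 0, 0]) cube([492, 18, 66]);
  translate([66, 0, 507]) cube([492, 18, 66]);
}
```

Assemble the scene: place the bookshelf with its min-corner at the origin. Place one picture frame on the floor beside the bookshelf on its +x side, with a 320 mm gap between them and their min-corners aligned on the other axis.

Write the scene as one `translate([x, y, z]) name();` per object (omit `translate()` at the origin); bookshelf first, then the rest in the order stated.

bookshelf();
translate([1098, 0, 0]) picture_frame();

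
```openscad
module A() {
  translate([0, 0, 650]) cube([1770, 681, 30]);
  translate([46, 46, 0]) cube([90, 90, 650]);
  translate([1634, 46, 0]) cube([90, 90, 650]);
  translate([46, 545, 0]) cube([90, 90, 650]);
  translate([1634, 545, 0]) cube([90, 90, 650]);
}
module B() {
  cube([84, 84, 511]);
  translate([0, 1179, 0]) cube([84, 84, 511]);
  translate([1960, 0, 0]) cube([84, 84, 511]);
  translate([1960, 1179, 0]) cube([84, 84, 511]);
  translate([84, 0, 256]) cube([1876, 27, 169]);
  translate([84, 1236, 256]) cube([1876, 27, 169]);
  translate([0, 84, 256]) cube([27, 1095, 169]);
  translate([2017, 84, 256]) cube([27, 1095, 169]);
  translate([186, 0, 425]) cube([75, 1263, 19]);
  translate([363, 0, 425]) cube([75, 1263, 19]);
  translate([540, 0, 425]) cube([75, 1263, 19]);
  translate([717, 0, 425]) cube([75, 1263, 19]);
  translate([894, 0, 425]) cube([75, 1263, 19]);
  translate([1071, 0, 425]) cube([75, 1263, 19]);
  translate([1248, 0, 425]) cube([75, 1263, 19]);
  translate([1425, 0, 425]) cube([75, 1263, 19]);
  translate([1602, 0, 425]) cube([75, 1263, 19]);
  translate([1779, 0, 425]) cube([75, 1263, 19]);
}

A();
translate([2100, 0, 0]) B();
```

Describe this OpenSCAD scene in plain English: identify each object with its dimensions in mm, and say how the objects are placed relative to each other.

A is a table: top 1770 mm (x) × 681 mm (y), 30 mm thick, upper face at z = 680 mm, on four 90×90 mm square legs, each inset 46 mm from the nearest pair of top edges, running from z = 0 to the bottom of the top.

B is a bed frame 2044 mm long (x) by 1263 mm wide (y). Four 84×84 mm corner posts, 511 mm tall, at the corners of the footprint. Four rails of 27 mm thickness and 169 mm height run between adjacent posts with their undersides at z = 256 mm, their outer faces flush with the outside of the frame (the two x-running rails run between the posts' inner faces; the two y-running rails run between the posts' inner faces). 10 slats, each 75 mm wide (x) and 19 mm thick, lie across the top of the two x-running rails, running the full 1263 mm width of the frame in y; the slats are evenly spaced along x between the inner faces of the end posts with equal gaps (rounded down to the nearest mm) at the −x end and between each pair — any rounding remainder accumulates at the +x end.

The bed frame is on the floor beside the table on its +x side.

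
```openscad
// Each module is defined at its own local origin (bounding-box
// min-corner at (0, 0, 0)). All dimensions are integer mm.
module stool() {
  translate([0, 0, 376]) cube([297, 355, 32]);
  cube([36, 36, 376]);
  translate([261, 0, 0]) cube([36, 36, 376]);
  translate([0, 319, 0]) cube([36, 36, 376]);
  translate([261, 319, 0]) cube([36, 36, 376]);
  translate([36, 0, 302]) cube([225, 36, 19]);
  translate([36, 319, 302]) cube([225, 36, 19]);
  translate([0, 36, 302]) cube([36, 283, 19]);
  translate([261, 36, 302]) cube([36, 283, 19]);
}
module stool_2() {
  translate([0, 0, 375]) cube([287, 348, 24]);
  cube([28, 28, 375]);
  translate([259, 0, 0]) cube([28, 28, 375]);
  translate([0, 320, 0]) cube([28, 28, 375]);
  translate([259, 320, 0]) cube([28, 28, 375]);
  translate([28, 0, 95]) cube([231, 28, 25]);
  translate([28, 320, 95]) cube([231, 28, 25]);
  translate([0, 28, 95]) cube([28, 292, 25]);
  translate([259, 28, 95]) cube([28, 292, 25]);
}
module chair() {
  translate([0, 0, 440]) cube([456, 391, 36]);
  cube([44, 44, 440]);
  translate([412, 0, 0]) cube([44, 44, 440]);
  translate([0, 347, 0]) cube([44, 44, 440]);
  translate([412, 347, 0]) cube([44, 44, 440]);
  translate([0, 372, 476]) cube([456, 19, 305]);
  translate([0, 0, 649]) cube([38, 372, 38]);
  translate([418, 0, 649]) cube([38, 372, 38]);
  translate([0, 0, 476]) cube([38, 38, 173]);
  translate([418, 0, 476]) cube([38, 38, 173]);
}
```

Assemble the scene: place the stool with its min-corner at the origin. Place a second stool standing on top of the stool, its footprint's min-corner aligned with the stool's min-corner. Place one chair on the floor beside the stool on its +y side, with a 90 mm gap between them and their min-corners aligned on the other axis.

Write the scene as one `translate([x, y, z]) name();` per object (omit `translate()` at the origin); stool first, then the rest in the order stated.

stool();
translate([0, 0, 408]) stool_2();
translate([0, 445, 0]) chair();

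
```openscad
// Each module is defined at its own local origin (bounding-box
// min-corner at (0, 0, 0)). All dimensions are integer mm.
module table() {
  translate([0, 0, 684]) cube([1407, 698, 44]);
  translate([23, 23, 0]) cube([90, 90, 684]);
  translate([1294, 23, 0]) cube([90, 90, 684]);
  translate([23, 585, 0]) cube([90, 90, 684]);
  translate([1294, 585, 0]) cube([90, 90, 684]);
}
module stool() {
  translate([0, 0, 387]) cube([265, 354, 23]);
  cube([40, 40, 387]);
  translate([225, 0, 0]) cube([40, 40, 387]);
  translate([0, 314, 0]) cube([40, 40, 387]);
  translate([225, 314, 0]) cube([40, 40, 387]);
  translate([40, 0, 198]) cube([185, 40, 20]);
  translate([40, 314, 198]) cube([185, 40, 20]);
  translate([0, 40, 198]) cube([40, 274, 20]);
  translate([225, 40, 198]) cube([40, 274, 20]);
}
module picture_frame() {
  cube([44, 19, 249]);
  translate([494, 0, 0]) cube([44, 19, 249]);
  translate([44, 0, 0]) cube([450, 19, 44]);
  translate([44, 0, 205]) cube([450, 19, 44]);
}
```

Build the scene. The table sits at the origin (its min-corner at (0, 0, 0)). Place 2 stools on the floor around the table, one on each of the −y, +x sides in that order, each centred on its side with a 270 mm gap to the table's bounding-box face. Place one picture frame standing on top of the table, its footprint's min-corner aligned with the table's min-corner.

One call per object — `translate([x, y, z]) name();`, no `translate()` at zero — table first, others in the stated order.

table();
translate([571, -624, 0]) stool();
translate([1677, 172, 0]) stool();
translate([0, 0, 728]) picture_frame();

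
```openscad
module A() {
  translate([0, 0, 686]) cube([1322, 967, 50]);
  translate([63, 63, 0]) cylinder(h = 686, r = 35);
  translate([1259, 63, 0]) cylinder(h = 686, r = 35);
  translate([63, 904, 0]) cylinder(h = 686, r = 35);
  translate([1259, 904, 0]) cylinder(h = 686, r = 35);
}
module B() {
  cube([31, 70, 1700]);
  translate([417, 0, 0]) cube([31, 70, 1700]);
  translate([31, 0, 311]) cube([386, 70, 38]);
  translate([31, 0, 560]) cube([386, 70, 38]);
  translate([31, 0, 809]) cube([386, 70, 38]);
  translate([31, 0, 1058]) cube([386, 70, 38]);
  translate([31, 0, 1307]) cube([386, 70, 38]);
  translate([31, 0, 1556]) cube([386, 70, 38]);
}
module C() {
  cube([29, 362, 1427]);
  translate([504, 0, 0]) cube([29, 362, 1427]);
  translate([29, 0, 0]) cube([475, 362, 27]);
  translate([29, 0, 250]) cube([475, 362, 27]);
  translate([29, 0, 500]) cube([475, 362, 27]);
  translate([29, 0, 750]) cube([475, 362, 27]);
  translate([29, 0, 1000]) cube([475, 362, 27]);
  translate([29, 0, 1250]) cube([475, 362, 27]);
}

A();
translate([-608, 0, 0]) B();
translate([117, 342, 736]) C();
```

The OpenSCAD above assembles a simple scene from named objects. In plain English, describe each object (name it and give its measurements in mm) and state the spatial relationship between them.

A is a table with a 1322×967 mm rectangular top, 50 mm thick, top surface at z = 736 mm, supported by four round legs of 70 mm diameter, each leg's bounding box inset 28 mm from the nearest pair of top edges, running from the floor.

B is a straight ladder. Two 31×70 mm vertical rails, 1700 mm tall, stand 448 mm apart (outside-to-outside) with their front faces coplanar on the −y side. 6 rungs, each 70 mm deep and 38 mm tall, span between the inner faces of the rails, front faces flush with the rails. The lowest rung's underside is at z = 311 mm and rungs are spaced 249 mm apart (underside to underside).

C is an open bookshelf. Two side panels, each 29 mm thick, 362 mm deep and 1427 mm tall, stand 533 mm apart (outside-to-outside). Between them sit 6 shelves, each 27 mm thick and 362 mm deep, spanning the full gap between the sides. The bottom shelf rests on the floor (its underside at z = 0) and the clear gap between one shelf's top and the next shelf's underside is 223 mm.

The ladder is on the floor beside the table on its −x side. The bookshelf is on top of the table.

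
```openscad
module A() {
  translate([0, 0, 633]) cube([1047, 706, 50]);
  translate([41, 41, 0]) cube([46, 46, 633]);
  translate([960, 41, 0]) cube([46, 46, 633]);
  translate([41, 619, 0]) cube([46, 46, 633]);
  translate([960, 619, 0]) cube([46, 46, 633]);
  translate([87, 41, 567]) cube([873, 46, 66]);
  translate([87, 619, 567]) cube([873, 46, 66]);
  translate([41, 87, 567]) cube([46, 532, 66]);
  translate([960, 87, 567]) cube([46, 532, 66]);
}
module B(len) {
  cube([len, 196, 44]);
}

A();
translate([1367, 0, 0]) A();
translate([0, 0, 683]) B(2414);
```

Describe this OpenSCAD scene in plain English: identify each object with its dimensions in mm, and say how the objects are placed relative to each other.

A is a rectangular dining table. The top is 1047×706×50 mm with its upper surface at z = 683 mm. It stands on four 46×46 mm square legs, each inset 41 mm from the nearest pair of top edges, running from the floor to the underside of the top. Four apron rails, 46 mm thick and 66 mm tall, run between adjacent legs with their top edges flush with the underside of the top and their outer faces flush with the legs' outer faces.

B is a rectangular beam 2414 mm long (x), 196 mm deep (y), 44 mm thick (z).

The beam spans the tops of two tables placed 320 mm apart, resting at z = 683 mm.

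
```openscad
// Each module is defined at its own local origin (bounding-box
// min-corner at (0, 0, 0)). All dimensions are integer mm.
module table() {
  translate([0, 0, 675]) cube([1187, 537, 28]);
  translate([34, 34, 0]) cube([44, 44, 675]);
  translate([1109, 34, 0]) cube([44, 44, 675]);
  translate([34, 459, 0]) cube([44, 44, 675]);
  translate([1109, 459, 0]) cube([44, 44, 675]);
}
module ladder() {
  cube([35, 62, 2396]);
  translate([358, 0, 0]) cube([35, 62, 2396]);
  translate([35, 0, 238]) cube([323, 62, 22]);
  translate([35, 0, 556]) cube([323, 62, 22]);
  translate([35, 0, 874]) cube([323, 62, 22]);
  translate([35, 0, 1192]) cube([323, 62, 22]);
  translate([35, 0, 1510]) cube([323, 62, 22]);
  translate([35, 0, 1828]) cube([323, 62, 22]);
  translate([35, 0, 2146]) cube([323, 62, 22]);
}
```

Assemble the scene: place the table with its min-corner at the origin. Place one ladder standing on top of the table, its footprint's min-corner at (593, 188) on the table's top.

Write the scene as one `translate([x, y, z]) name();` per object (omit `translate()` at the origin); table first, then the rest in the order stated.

table();
translate([593, 188, 703]) ladder();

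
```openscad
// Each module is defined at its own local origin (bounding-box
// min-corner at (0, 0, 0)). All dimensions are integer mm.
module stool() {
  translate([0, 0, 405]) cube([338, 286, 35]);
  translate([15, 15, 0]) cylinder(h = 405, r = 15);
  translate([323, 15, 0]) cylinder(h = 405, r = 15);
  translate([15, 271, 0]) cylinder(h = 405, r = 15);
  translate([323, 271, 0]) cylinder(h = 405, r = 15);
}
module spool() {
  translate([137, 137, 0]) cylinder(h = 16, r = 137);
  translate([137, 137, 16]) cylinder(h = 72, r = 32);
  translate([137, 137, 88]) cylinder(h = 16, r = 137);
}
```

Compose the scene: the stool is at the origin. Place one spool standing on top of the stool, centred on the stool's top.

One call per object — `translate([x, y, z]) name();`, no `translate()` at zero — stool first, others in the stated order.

stool();
translate([32, 6, 440]) spool();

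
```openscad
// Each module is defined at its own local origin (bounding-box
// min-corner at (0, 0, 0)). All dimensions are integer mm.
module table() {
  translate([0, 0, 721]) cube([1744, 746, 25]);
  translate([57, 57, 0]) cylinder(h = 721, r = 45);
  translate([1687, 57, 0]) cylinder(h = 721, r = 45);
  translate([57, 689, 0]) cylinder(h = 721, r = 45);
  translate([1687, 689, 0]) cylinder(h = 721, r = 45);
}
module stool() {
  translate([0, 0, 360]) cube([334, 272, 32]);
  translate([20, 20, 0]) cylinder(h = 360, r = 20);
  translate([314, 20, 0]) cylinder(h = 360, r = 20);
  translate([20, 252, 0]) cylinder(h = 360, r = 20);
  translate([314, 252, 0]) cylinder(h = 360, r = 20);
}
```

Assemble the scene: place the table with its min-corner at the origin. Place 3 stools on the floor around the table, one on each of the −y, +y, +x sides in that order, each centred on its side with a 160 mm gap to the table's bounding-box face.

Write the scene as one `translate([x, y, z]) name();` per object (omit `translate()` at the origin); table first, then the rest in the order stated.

table();
translate([705, -432, 0]) stool();
translate([705, 906, 0]) stool();
translate([1904, 237, 0]) stool();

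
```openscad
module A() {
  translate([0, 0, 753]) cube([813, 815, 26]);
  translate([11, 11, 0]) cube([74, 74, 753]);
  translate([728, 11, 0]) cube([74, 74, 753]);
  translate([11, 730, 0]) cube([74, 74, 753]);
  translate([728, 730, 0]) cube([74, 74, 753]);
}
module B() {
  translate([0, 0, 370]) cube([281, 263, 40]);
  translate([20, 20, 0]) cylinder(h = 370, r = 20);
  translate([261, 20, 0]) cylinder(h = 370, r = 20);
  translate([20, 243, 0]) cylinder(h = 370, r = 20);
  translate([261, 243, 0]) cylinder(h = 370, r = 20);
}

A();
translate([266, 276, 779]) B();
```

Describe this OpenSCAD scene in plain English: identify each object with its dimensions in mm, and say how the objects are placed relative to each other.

A is a table: top 813 mm (x) × 815 mm (y), 26 mm thick, upper face at z = 779 mm, on four 74×74 mm square legs, each inset 11 mm from the nearest pair of top edges, running from z = 0 to the bottom of the top.

B is a four-legged stool. The seat is 281×263 mm, 40 mm thick, top at z = 410 mm. It stands on four round legs, each 40 mm in diameter, from z = 0 to the seat underside, each leg's axis is inset half a diameter from the nearest pair of seat edges (so the leg's bounding box is flush with the corner).

The stool is on top of the table, centred.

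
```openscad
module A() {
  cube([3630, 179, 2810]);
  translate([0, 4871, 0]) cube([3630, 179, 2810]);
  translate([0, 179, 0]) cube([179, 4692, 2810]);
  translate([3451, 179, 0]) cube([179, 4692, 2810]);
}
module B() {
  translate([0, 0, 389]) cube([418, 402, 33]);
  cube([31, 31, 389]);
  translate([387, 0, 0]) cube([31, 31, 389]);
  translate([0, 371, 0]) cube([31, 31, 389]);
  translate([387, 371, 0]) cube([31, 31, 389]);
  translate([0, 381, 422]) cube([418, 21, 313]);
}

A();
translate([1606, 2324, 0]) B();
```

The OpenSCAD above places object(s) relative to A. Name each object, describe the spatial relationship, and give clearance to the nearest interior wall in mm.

Clearances: x = 1427, y = 2145; minimum 1427 mm.

A is a house frame. B is a chair. The chair sits inside the house frame, centred. The clearance to the nearest interior wall is 1427 mm.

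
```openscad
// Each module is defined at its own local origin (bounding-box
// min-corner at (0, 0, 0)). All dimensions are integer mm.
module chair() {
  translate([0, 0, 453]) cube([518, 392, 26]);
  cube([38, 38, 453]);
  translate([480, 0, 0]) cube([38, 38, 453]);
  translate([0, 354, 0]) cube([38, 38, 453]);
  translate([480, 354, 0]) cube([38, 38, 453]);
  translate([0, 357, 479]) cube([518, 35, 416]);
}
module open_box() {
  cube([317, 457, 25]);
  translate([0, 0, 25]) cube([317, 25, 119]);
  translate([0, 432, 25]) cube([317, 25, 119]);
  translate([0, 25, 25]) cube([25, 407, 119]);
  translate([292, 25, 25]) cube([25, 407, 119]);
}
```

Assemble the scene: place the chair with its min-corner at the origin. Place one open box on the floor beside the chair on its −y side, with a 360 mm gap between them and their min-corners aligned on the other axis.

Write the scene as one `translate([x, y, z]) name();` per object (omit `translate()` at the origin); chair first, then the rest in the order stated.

chair();
translate([0, -817, 0]) open_box();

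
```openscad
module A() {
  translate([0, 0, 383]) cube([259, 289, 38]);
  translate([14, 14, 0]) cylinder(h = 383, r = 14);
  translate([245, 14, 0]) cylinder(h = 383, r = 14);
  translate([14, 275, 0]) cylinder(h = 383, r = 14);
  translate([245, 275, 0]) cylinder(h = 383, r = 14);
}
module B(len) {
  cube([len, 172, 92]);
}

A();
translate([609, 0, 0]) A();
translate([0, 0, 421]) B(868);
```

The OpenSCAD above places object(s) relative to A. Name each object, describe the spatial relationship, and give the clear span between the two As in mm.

Second stool starts at x = 609; first ends at x = 259; clear span = 609 − 259 = 350 mm.

A is a stool. B is a beam. A beam spans the tops of two stools. The clear span between the two stools is 350 mm.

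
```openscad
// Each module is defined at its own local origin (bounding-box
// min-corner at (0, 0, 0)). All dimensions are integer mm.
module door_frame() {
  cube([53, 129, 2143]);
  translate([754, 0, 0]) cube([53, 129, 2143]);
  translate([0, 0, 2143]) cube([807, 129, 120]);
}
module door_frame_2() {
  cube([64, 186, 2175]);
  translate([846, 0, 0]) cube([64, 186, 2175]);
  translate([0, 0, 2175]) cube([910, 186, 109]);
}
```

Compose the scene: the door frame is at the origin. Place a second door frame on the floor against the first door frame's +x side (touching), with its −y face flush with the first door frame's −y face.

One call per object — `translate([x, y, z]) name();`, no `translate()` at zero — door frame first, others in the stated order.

door_frame();
translate([807, 0, 0]) door_frame_2();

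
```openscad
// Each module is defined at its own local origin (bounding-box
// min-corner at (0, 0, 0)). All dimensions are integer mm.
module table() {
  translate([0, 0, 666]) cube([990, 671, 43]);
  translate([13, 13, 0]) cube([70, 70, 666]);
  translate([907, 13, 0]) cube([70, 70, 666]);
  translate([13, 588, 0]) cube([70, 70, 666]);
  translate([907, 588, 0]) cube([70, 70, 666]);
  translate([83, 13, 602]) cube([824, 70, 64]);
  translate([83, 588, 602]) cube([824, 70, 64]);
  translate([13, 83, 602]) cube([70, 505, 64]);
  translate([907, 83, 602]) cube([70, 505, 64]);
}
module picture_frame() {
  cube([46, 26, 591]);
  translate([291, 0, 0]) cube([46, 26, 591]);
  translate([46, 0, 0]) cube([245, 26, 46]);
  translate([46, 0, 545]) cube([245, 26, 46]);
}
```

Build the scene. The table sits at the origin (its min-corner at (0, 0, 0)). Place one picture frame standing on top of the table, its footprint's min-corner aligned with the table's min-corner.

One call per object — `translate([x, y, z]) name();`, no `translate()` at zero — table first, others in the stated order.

table();
translate([0, 0, 709]) picture_frame();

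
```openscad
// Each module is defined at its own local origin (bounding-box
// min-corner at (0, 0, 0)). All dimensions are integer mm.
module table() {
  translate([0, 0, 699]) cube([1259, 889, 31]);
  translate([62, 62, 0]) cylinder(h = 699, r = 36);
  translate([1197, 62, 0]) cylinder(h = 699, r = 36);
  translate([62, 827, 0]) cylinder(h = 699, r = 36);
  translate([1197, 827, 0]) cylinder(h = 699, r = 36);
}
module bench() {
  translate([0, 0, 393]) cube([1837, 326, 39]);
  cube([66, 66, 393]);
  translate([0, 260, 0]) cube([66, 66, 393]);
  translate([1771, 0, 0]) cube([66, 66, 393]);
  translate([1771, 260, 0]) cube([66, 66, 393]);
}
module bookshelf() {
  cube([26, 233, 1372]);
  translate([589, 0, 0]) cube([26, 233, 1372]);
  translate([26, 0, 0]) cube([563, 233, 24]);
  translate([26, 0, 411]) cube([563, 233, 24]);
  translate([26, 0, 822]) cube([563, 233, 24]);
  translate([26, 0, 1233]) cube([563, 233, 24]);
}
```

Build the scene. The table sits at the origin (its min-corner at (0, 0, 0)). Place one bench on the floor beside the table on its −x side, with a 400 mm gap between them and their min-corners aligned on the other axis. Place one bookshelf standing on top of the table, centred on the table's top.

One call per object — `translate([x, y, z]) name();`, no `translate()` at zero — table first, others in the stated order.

table();
translate([-2237, 0, 0]) bench();
translate([322, 328, 730]) bookshelf();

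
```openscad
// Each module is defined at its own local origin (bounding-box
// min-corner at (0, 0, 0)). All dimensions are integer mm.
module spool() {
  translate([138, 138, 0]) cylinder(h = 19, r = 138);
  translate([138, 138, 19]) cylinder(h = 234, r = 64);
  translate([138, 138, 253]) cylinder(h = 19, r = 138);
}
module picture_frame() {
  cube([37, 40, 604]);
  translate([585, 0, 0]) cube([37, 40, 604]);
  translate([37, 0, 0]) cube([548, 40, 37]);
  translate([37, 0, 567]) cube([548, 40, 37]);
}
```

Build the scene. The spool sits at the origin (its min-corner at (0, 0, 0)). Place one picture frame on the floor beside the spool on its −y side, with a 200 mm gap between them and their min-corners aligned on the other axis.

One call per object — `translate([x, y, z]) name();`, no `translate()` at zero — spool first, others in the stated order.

spool();
translate([0, -240, 0]) picture_frame();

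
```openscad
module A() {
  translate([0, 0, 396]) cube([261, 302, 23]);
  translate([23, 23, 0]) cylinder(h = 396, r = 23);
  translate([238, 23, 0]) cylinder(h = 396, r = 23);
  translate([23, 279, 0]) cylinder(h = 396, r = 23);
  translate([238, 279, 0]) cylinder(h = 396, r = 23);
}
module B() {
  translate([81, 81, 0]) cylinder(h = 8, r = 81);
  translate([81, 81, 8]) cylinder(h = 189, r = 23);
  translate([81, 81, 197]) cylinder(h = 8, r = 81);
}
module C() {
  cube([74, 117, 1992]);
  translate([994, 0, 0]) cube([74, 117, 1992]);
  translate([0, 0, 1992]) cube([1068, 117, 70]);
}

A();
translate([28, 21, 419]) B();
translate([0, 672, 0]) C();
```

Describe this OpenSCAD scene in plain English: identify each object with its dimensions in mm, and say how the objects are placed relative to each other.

A is a four-legged stool. The seat is 261×302 mm, 23 mm thick, top at z = 419 mm. It stands on four round legs, each 46 mm in diameter, from z = 0 to the seat underside, each leg's axis is inset half a diameter from the nearest pair of seat edges (so the leg's bounding box is flush with the corner).

B is a spool: two coaxial disc flanges of radius 81 mm and thickness 8 mm, joined by a core cylinder of radius 23 mm and height 189 mm. The lower flange rests on z = 0 and the three cylinders share a vertical axis.

C is a rectangular door frame: two vertical jambs of 74×117 mm section, 1992 mm tall, with a clear opening 920 mm wide between their inner faces. A header 70 mm tall and 117 mm deep lies on top of the jambs and spans the full outside width.

The spool is on top of the stool. The door frame is on the floor beside the stool on its +y side.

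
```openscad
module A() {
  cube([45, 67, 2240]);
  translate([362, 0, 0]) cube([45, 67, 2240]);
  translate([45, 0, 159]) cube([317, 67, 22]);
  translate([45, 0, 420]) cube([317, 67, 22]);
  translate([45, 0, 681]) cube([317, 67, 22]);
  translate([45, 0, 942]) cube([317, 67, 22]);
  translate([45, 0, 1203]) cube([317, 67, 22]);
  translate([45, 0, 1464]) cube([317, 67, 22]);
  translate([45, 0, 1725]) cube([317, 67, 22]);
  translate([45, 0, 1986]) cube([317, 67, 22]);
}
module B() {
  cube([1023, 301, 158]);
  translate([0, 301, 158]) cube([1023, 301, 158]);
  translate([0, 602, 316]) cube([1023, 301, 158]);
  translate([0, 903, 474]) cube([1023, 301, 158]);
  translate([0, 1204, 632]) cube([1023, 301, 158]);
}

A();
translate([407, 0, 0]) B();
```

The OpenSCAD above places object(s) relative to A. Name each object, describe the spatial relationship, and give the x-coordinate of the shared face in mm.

A is a ladder. B is a staircase. The staircase is against the ladder's +x side, with their −y faces flush. The x-coordinate of the shared face is 407 mm.

The ladder's +x face and the staircase's −x face are both at x = 407 mm.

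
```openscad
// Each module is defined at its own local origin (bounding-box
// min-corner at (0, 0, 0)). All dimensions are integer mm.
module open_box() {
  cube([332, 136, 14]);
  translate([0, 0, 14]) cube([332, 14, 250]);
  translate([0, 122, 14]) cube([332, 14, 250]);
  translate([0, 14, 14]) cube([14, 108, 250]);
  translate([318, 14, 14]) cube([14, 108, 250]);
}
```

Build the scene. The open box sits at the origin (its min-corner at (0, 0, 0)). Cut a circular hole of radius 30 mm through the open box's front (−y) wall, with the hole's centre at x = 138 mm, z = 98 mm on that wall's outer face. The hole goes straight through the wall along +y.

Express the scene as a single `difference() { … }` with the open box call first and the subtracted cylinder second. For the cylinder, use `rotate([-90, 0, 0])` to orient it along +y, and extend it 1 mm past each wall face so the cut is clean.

difference() {
  open_box();
  translate([138, -1, 98]) rotate([-90, 0, 0]) cylinder(h = 16, r = 30);
}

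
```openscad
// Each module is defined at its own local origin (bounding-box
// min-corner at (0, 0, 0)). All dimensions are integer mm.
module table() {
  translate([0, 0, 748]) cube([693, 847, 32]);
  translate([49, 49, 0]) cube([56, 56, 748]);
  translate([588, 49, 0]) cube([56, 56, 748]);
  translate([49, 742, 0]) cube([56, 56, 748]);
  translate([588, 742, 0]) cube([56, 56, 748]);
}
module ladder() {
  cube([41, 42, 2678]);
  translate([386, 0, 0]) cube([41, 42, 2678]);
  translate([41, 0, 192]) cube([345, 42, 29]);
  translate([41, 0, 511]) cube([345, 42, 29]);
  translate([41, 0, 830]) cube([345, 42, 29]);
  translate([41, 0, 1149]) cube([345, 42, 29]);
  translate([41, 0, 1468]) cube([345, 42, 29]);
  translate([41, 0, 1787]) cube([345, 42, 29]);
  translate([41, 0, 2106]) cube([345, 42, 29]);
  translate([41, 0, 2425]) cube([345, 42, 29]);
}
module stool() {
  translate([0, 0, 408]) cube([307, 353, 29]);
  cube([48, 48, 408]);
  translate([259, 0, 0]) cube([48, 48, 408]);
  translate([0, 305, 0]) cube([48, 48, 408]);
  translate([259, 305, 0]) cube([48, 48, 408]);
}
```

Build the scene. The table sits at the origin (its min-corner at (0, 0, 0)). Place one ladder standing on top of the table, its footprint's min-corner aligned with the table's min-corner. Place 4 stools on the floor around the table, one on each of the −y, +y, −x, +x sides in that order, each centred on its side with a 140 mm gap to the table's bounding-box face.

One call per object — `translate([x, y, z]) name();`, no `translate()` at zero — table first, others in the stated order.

table();
translate([0, 0, 780]) ladder();
translate([193, -493, 0]) stool();
translate([193, 987, 0]) stool();
translate([-447, 247, 0]) stool();
translate([833, 247, 0]) stool();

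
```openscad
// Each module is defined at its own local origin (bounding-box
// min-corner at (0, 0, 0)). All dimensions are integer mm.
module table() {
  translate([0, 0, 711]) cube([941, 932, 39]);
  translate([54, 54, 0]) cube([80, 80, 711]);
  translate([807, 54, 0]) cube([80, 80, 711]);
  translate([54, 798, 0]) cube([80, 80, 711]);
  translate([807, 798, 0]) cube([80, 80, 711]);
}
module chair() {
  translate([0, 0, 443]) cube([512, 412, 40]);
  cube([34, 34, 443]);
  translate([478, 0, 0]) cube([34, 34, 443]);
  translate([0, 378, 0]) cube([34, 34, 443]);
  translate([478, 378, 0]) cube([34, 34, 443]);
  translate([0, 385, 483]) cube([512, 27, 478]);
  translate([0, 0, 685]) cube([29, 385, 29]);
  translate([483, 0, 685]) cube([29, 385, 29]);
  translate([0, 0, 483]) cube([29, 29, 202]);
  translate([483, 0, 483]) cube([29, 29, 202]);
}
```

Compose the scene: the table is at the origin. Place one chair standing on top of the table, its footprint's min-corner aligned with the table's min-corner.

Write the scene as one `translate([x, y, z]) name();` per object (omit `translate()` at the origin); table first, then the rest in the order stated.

table();
translate([0, 0, 750]) chair();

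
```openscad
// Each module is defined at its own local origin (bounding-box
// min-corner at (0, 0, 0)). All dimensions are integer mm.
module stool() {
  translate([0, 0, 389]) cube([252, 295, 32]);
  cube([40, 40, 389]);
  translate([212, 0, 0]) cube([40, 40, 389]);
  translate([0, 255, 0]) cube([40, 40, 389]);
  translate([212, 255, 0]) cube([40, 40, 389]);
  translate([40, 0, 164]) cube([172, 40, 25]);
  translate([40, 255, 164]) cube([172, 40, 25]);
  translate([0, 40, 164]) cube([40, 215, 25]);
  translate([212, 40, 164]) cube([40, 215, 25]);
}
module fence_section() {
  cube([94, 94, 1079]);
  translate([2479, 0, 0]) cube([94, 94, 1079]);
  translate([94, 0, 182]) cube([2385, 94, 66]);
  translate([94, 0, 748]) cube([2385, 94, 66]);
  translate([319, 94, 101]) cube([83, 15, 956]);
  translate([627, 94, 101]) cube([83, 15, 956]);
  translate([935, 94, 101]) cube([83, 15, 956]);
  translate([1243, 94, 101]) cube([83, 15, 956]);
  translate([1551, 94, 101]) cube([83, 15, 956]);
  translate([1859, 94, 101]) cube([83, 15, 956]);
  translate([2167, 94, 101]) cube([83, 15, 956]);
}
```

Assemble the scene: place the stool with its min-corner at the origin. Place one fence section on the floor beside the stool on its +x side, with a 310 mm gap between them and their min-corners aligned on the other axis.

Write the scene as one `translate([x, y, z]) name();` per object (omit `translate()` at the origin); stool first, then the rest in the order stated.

stool();
translate([562, 0, 0]) fence_section();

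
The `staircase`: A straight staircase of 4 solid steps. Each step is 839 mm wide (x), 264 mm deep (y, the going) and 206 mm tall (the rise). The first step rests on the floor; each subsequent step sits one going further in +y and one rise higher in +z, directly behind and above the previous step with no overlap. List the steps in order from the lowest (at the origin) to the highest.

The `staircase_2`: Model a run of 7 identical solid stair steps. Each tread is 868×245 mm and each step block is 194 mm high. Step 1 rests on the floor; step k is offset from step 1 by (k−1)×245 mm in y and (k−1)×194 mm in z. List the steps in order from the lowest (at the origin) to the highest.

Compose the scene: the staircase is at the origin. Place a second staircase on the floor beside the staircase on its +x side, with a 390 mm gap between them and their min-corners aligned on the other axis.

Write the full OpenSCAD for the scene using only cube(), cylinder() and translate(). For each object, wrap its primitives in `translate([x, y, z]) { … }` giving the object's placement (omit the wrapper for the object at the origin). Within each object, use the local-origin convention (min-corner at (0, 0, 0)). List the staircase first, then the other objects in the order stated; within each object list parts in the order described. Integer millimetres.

cube([839, 264, 206]);
translate([0, 264, 206]) cube([839, 264, 206]);
translate([0, 528, 412]) cube([839, 264, 206]);
translate([0, 792, 618]) cube([839, 264, 206]);
translate([1229, 0, 0]) {
  cube([868, 245, 194]);
  translate([0, 245, 194]) cube([868, 245, 194]);
  translate([0, 490, 388]) cube([868, 245, 194]);
  translate([0, 735, 582]) cube([868, 245, 194]);
  translate([0, 980, 776]) cube([868, 245, 194]);
  translate([0, 1225, 970]) cube([868, 245, 194]);
  translate([0, 1470, 1164]) cube([868, 245, 194]);
}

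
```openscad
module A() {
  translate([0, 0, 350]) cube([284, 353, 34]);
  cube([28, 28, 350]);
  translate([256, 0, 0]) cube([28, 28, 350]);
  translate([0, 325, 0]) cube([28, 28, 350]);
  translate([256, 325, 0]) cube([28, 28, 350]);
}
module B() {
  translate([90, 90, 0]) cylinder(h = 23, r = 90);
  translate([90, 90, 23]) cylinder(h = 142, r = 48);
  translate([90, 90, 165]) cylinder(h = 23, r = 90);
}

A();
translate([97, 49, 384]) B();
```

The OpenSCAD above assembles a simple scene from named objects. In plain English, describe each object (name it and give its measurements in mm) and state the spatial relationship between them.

A is a four-legged stool. The seat is 284×353 mm, 34 mm thick, top at z = 384 mm. It stands on four square legs, each 28×28 mm in cross-section, from z = 0 to the seat underside, each flush with a corner of the seat.

B is a spool: two coaxial disc flanges of radius 90 mm and thickness 23 mm, joined by a core cylinder of radius 48 mm and height 142 mm. The lower flange rests on z = 0 and the three cylinders share a vertical axis.

The spool is on top of the stool.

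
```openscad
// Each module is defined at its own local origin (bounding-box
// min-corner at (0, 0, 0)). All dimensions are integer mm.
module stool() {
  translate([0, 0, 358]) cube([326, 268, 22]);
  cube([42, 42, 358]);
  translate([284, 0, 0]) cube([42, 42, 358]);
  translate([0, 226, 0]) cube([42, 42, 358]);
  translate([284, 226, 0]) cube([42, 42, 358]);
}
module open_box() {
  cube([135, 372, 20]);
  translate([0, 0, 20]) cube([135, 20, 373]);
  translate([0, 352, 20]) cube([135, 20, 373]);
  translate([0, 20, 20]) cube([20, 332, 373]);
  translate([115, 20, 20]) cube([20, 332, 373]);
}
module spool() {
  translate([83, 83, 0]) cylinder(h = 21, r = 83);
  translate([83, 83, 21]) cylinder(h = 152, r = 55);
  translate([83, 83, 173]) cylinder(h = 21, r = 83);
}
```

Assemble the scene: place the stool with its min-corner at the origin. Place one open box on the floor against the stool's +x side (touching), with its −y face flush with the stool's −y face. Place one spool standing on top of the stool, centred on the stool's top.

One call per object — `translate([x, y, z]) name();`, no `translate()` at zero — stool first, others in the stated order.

stool();
translate([326, 0, 0]) open_box();
translate([80, 51, 380]) spool();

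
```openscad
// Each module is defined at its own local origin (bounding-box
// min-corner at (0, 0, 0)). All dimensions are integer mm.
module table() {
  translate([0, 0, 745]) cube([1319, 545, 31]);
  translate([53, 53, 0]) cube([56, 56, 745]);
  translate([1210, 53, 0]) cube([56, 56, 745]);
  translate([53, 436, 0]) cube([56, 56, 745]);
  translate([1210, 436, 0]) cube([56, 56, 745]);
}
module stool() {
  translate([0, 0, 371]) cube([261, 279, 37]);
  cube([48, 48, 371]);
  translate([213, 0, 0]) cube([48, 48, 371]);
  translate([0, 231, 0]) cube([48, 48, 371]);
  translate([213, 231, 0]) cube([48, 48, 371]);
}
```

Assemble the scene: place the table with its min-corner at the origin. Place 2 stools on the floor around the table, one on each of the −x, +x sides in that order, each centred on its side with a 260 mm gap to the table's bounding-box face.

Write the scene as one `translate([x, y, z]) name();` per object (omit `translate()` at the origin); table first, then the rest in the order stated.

table();
translate([-521, 133, 0]) stool();
translate([1579, 133, 0]) stool();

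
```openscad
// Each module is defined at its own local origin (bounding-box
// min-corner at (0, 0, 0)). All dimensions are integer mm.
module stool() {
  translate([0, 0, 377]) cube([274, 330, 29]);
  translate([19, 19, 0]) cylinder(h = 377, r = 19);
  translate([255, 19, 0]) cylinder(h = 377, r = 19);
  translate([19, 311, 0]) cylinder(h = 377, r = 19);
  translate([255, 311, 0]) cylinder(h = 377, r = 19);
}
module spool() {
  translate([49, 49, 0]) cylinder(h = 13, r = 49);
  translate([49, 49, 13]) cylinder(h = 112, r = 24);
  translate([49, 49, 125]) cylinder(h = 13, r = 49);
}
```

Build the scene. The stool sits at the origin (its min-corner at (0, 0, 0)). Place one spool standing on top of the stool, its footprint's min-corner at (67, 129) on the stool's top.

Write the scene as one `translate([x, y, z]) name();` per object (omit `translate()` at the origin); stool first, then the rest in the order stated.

stool();
translate([67, 129, 406]) spool();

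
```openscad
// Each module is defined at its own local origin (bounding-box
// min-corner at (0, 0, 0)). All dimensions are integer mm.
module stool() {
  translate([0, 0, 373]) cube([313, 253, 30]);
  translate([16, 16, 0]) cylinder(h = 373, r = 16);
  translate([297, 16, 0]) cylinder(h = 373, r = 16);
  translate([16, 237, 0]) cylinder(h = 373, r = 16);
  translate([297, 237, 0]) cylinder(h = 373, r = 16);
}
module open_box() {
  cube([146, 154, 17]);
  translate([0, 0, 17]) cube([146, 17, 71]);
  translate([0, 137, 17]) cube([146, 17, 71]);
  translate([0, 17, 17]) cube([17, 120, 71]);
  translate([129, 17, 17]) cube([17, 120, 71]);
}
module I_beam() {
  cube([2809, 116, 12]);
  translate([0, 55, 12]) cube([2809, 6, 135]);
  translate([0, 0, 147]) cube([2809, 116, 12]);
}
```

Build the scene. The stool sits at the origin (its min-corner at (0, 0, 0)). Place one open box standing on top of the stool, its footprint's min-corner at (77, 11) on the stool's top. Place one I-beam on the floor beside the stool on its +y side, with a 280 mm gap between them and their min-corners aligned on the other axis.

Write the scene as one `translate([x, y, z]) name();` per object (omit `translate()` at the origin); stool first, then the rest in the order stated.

stool();
translate([77, 11, 403]) open_box();
translate([0, 533, 0]) I_beam();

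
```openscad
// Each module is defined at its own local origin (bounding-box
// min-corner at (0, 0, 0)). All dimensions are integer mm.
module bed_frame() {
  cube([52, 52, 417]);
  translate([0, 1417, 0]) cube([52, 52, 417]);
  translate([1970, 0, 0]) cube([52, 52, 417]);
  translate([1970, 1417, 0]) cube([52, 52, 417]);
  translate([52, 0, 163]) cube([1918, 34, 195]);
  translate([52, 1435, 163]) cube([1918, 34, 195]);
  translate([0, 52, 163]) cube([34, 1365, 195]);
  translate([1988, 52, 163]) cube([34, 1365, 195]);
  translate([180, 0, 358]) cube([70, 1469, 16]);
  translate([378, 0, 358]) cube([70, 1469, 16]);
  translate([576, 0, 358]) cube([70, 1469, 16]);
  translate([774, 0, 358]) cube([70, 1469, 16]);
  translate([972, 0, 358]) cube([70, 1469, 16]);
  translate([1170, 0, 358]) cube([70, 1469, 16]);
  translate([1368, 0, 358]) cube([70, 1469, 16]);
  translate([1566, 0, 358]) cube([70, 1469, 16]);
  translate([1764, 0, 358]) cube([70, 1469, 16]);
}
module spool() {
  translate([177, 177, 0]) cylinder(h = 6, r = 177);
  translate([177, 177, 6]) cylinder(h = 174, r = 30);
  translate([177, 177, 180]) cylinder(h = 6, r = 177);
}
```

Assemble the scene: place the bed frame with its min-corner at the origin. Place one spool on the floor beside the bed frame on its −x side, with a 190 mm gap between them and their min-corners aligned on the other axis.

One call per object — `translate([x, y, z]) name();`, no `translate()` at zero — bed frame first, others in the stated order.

bed_frame();
translate([-544, 0, 0]) spool();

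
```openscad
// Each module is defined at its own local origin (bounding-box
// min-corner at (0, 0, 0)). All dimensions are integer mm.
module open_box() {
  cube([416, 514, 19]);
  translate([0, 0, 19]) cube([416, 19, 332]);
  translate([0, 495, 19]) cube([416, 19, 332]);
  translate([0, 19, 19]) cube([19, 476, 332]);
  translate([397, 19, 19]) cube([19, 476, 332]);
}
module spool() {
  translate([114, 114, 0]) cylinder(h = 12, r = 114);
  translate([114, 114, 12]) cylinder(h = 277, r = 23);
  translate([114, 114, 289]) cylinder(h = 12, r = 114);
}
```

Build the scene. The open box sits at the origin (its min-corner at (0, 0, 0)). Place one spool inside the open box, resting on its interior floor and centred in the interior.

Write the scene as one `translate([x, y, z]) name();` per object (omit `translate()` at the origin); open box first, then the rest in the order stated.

open_box();
translate([94, 143, 19]) spool();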